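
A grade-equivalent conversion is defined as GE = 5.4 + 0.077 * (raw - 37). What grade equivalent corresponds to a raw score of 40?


raw - median = 40 - 37 = 3
slope * diff = 0.077 * 3 = 0.231
GE = 5.4 + 0.231
GE = 5.631

5.631


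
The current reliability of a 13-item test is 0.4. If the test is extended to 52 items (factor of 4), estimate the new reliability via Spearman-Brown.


r_new = (n * rxx) / (1 + (n-1) * rxx)
r_new = (4 * 0.4) / (1 + 3 * 0.4)
r_new = 1.6 / 2.2
r_new = 0.7273

0.7273


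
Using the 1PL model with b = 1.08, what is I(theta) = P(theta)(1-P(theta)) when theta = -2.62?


P = 1/(1+exp(-(-2.62-1.08))) = 0.0241
I = P*(1-P) = 0.0241 * 0.9759
I = 0.0235

0.0235


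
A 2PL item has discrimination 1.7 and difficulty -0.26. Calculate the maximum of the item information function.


For 2PL, max info at theta = b = -0.26
I_max = a^2 / 4 = 1.7^2 / 4
= 2.89 / 4
I_max = 0.7225

0.7225


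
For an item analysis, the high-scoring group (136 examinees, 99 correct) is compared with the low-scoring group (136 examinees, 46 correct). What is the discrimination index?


p_upper = 99/136 = 0.7279
p_lower = 46/136 = 0.3382
D = 0.7279 - 0.3382 = 0.3897

0.3897


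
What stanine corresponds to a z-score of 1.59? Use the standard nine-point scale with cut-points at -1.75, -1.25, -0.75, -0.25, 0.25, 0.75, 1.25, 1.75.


Stanine boundaries: [-1.75, -1.25, -0.75, -0.25, 0.25, 0.75, 1.25, 1.75]
z = 1.59
Check each boundary:
  z >= -1.75 -> could be stanine 2
  z >= -1.25 -> could be stanine 3
  z >= -0.75 -> could be stanine 4
  z >= -0.25 -> could be stanine 5
  z >= 0.25 -> could be stanine 6
  z >= 0.75 -> could be stanine 7
  z >= 1.25 -> could be stanine 8
  z < 1.75
Highest qualifying boundary gives stanine = 8

8


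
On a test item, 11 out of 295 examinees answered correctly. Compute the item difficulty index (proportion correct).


Item difficulty p = number correct / total examinees
p = 11 / 295
p = 0.0373

0.0373


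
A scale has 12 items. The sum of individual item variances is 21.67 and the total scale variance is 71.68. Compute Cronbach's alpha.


alpha = (k/(k-1)) * (1 - sum(si^2)/s_total^2)
= (12/11) * (1 - 21.67/71.68)
alpha = 0.7611

0.7611


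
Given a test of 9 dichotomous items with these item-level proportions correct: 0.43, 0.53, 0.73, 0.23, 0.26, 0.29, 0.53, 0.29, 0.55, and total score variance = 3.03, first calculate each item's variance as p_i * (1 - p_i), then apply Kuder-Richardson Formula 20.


For each item, compute p_i * q_i:
  Item 1: 0.43 * 0.57 = 0.2451
  Item 2: 0.53 * 0.47 = 0.2491
  Item 3: 0.73 * 0.27 = 0.1971
  Item 4: 0.23 * 0.77 = 0.1771
  Item 5: 0.26 * 0.74 = 0.1924
  Item 6: 0.29 * 0.71 = 0.2059
  Item 7: 0.53 * 0.47 = 0.2491
  Item 8: 0.29 * 0.71 = 0.2059
  Item 9: 0.55 * 0.45 = 0.2475
Sum(p_i * q_i) = 0.2451 + 0.2491 + 0.1971 + 0.1771 + 0.1924 + 0.2059 + 0.2491 + 0.2059 + 0.2475 = 1.9692
KR-20 = (k/(k-1)) * (1 - Sum(p_i*q_i) / Var_total)
= (9/8) * (1 - 1.9692/3.03)
= 1.125 * 0.3501
KR-20 = 0.3939

0.3939


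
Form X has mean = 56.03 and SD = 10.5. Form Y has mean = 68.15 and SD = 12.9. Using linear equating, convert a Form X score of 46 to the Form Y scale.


slope = SD_Y / SD_X = 12.9 / 10.5 ~ 1.2286
intercept = mean_Y - slope * mean_X = 68.15 - (12.9 / 10.5) * 56.03 ~ -0.6869
Y = slope * X + intercept. To avoid rounding drift from the rounded slope/intercept, evaluate the equivalent form Y = mean_Y + SD_Y * (X - mean_X) / SD_X at full precision:
Y = 68.15 + 12.9 * (46 - 56.03) / 10.5
Y = 68.15 - 12.9 * 10.03 / 10.5
Y = 68.15 - 129.387 / 10.5
Y = 68.15 - 12.3226
Y = 55.8274

55.8274


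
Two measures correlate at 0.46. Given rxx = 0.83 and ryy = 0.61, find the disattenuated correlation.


r_corrected = rxy / sqrt(rxx * ryy)
= 0.46 / sqrt(0.83 * 0.61)
= 0.46 / sqrt(0.5063)
= 0.46 / 0.711548
r_corrected = 0.6465

0.6465


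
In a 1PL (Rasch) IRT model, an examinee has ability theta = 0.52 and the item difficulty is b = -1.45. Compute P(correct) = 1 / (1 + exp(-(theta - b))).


theta - b = 0.52 - -1.45 = 1.97
exp(-(theta - b)) = exp(-1.97) = 0.1395
P = 1 / (1 + 0.1395)
P = 0.8776

0.8776


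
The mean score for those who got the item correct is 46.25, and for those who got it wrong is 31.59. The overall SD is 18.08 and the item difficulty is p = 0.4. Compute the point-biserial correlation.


q = 1 - p = 0.6
rpb = ((M1 - M0) / SD) * sqrt(p * q)
rpb = ((46.25 - 31.59) / 18.08) * sqrt(0.4 * 0.6)
rpb = 0.3972

0.3972


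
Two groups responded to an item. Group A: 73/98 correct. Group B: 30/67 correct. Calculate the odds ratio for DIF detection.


Odds_A = 73/25 = 2.92
Odds_B = 30/37 = 0.8108
OR = Odds_A / Odds_B = 2.92 / 0.8108
Exactly, OR = (73 * 37) / (25 * 30) = 2701 / 750
OR = 3.6013

3.6013


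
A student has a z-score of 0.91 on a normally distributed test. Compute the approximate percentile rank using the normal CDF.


CDF(z) = 0.5 * (1 + erf(z/sqrt(2)))
erf(0.6435) = 0.6372
CDF = 0.8186
Percentile rank = 0.8186 * 100 = 81.86

81.86


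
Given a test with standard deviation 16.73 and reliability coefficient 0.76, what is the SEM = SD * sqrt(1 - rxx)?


SEM = SD * sqrt(1 - rxx)
SEM = 16.73 * sqrt(1 - 0.76)
SEM = 16.73 * sqrt(0.24) = 16.73 * 0.489898
SEM = 8.196

8.196


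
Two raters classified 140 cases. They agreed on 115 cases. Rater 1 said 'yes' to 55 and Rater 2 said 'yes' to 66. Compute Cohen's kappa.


P_o = 115/140 = 0.821429
P_e = (55*66 + 85*74) / 19600 = 0.506122
kappa = (P_o - P_e) / (1 - P_e)
kappa = (0.821429 - 0.506122) / (1 - 0.506122)
kappa = 0.6384

0.6384


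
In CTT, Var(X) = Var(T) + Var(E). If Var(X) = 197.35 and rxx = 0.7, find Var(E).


var_true = rxx * var_obs = 0.7 * 197.35 = 138.145
var_error = var_obs - var_true
var_error = 197.35 - 138.145
var_error = 59.205

59.205


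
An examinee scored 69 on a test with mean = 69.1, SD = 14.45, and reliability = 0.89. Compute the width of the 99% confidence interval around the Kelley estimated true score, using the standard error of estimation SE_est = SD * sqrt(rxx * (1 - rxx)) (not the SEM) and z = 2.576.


True score estimate = 0.89*69 + 0.11*69.1 = 69.011
SE_est = SD * sqrt(rxx * (1 - rxx)) = 14.45 * sqrt(0.89 * 0.11) = 14.45 * sqrt(0.0979) = 4.521257
CI = T_est +/- z * SE_est, so width = 2 * z * SE_est = 2 * 2.576 * 4.521257
Width = 23.2935

23.2935


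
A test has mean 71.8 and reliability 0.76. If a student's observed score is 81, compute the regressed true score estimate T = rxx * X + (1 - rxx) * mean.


T_est = rxx * X + (1 - rxx) * mean
T_est = 0.76 * 81 + 0.24 * 71.8
T_est = 61.56 + 17.232
T_est = 78.792

78.792


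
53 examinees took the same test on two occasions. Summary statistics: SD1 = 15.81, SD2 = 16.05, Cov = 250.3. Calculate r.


r = cov(X,Y) / (SD_X * SD_Y)
r = 250.3 / (15.81 * 16.05)
r = 250.3 / 253.7505
r = 0.9864

0.9864


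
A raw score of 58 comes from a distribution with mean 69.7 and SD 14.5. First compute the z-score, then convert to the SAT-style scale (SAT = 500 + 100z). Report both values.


z = (X - mean) / SD = (58 - 69.7) / 14.5
z = -11.7 / 14.5
z = -0.8069
SAT-scale = SAT = 500 + 100z
Carry z at full precision (z = -11.7 / 14.5) into the conversion:
SAT-scale = 500 + 100 * (-11.7 / 14.5) = 500 + -1170 / 14.5
SAT-scale = 500 + -80.6897
SAT-scale = 419.3103

419.3103


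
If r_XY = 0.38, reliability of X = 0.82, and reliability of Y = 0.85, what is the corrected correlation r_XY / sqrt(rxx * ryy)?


r_corrected = rxy / sqrt(rxx * ryy)
= 0.38 / sqrt(0.82 * 0.85)
= 0.38 / sqrt(0.697)
= 0.38 / 0.834865
r_corrected = 0.4552

0.4552


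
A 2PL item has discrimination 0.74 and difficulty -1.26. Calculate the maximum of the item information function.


For 2PL, max info at theta = b = -1.26
I_max = a^2 / 4 = 0.74^2 / 4
= 0.5476 / 4
I_max = 0.1369

0.1369


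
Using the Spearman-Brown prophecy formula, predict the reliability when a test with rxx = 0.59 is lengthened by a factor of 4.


r_new = (n * rxx) / (1 + (n-1) * rxx)
r_new = (4 * 0.59) / (1 + 3 * 0.59)
r_new = 2.36 / 2.77
r_new = 0.852

0.852


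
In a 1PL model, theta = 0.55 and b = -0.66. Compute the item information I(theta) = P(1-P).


P = 1/(1+exp(-(0.55--0.66))) = 0.7703
I = P*(1-P) = 0.7703 * 0.2297
I = 0.1769

0.1769


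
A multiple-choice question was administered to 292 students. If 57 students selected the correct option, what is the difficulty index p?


Item difficulty p = number correct / total examinees
p = 57 / 292
p = 0.1952

0.1952


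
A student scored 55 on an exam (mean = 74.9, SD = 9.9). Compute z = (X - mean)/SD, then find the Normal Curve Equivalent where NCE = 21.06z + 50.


z = (X - mean) / SD = (55 - 74.9) / 9.9
z = -19.9 / 9.9
z = -2.0101
NCE = NCE = 21.06z + 50
Carry z at full precision (z = -19.9 / 9.9) into the conversion:
NCE = 21.06 * (-19.9 / 9.9) + 50 = -419.094 / 9.9 + 50
NCE = -42.3327 + 50
NCE = 7.6673

7.6673


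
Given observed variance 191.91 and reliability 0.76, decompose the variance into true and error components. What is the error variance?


var_true = rxx * var_obs = 0.76 * 191.91 = 145.8516
var_error = var_obs - var_true
var_error = 191.91 - 145.8516
var_error = 46.0584

46.0584


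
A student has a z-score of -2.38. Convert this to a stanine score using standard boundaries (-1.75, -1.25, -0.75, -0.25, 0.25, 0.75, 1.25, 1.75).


Stanine boundaries: [-1.75, -1.25, -0.75, -0.25, 0.25, 0.75, 1.25, 1.75]
z = -2.38
Check each boundary:
  z < -1.75
  z < -1.25
  z < -0.75
  z < -0.25
  z < 0.25
  z < 0.75
  z < 1.25
  z < 1.75
Highest qualifying boundary gives stanine = 1

1


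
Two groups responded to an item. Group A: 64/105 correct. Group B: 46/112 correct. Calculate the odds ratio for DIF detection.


Odds_A = 64/41 = 1.561
Odds_B = 46/66 = 0.697
OR = Odds_A / Odds_B = 1.561 / 0.697
Exactly, OR = (64 * 66) / (41 * 46) = 4224 / 1886
OR = 2.2397

2.2397


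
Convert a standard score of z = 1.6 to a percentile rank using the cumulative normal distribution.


CDF(z) = 0.5 * (1 + erf(z/sqrt(2)))
erf(1.1314) = 0.8904
CDF = 0.9452
Percentile rank = 0.9452 * 100 = 94.52

94.52


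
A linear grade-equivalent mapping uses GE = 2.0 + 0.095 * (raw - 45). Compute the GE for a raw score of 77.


raw - median = 77 - 45 = 32
slope * diff = 0.095 * 32 = 3.04
GE = 2.0 + 3.04
GE = 5.04

5.04


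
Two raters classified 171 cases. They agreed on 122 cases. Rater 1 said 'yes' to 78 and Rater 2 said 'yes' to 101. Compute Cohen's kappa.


P_o = 122/171 = 0.71345
P_e = (78*101 + 93*70) / 29241 = 0.492049
kappa = (P_o - P_e) / (1 - P_e)
kappa = (0.71345 - 0.492049) / (1 - 0.492049)
kappa = 0.4359

0.4359


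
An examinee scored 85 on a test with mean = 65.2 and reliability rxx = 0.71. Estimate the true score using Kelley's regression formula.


T_est = rxx * X + (1 - rxx) * mean
T_est = 0.71 * 85 + 0.29 * 65.2
T_est = 60.35 + 18.908
T_est = 79.258

79.258


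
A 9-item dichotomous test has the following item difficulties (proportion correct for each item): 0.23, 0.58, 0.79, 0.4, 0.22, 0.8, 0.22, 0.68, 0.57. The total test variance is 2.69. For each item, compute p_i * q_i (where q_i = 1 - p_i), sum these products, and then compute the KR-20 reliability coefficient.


For each item, compute p_i * q_i:
  Item 1: 0.23 * 0.77 = 0.1771
  Item 2: 0.58 * 0.42 = 0.2436
  Item 3: 0.79 * 0.21 = 0.1659
  Item 4: 0.4 * 0.6 = 0.24
  Item 5: 0.22 * 0.78 = 0.1716
  Item 6: 0.8 * 0.2 = 0.16
  Item 7: 0.22 * 0.78 = 0.1716
  Item 8: 0.68 * 0.32 = 0.2176
  Item 9: 0.57 * 0.43 = 0.2451
Sum(p_i * q_i) = 0.1771 + 0.2436 + 0.1659 + 0.24 + 0.1716 + 0.16 + 0.1716 + 0.2176 + 0.2451 = 1.7925
KR-20 = (k/(k-1)) * (1 - Sum(p_i*q_i) / Var_total)
= (9/8) * (1 - 1.7925/2.69)
= 1.125 * 0.3336
KR-20 = 0.3753

0.3753


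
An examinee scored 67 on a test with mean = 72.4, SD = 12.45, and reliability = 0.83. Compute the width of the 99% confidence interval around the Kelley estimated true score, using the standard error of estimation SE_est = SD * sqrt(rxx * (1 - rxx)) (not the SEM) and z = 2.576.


True score estimate = 0.83*67 + 0.17*72.4 = 67.918
SE_est = SD * sqrt(rxx * (1 - rxx)) = 12.45 * sqrt(0.83 * 0.17) = 12.45 * sqrt(0.1411) = 4.676628
CI = T_est +/- z * SE_est, so width = 2 * z * SE_est = 2 * 2.576 * 4.676628
Width = 24.094

24.094


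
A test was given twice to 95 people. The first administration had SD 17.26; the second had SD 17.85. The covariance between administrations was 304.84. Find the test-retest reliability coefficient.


r = cov(X,Y) / (SD_X * SD_Y)
r = 304.84 / (17.26 * 17.85)
r = 304.84 / 308.091
r = 0.9894

0.9894


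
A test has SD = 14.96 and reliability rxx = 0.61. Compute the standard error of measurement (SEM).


SEM = SD * sqrt(1 - rxx)
SEM = 14.96 * sqrt(1 - 0.61)
SEM = 14.96 * sqrt(0.39) = 14.96 * 0.6245
SEM = 9.3425

9.3425


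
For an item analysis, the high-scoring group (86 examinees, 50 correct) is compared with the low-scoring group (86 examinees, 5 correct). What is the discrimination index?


p_upper = 50/86 = 0.5814
p_lower = 5/86 = 0.0581
D = 0.5814 - 0.0581 = 0.5233

0.5233


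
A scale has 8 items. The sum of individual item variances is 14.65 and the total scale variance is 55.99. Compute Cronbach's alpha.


alpha = (k/(k-1)) * (1 - sum(si^2)/s_total^2)
= (8/7) * (1 - 14.65/55.99)
alpha = 0.8438

0.8438


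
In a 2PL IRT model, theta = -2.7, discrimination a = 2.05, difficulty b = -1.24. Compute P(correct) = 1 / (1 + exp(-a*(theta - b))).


a*(theta - b) = 2.05 * (-2.7 - -1.24) = -2.993
exp(--2.993) = 19.9454
P = 1 / (1 + 19.9454)
P = 0.0477

0.0477


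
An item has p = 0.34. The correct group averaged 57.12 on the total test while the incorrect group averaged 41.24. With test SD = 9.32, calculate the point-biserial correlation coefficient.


q = 1 - p = 0.66
rpb = ((M1 - M0) / SD) * sqrt(p * q)
rpb = ((57.12 - 41.24) / 9.32) * sqrt(0.34 * 0.66)
rpb = 0.8071

0.8071


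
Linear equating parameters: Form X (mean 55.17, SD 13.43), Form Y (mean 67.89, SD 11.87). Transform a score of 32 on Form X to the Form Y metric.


slope = SD_Y / SD_X = 11.87 / 13.43 ~ 0.8838
intercept = mean_Y - slope * mean_X = 67.89 - (11.87 / 13.43) * 55.17 ~ 19.1284
Y = slope * X + intercept. To avoid rounding drift from the rounded slope/intercept, evaluate the equivalent form Y = mean_Y + SD_Y * (X - mean_X) / SD_X at full precision:
Y = 67.89 + 11.87 * (32 - 55.17) / 13.43
Y = 67.89 - 11.87 * 23.17 / 13.43
Y = 67.89 - 275.0279 / 13.43
Y = 67.89 - 20.4786
Y = 47.4114

47.4114


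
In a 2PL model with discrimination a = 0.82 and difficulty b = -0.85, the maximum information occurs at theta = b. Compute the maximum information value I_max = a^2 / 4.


For 2PL, max info at theta = b = -0.85
I_max = a^2 / 4 = 0.82^2 / 4
= 0.6724 / 4
I_max = 0.1681

0.1681


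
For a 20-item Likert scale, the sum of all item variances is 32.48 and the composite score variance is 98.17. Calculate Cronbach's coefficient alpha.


alpha = (k/(k-1)) * (1 - sum(si^2)/s_total^2)
= (20/19) * (1 - 32.48/98.17)
alpha = 0.7044

0.7044


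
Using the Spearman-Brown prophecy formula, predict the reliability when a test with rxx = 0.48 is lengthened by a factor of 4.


r_new = (n * rxx) / (1 + (n-1) * rxx)
r_new = (4 * 0.48) / (1 + 3 * 0.48)
r_new = 1.92 / 2.44
r_new = 0.7869

0.7869


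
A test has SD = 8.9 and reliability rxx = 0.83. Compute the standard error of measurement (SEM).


SEM = SD * sqrt(1 - rxx)
SEM = 8.9 * sqrt(1 - 0.83)
SEM = 8.9 * sqrt(0.17) = 8.9 * 0.412311
SEM = 3.6696

3.6696


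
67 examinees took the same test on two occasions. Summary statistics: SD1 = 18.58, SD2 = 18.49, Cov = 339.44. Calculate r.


r = cov(X,Y) / (SD_X * SD_Y)
r = 339.44 / (18.58 * 18.49)
r = 339.44 / 343.5442
r = 0.9881

0.9881


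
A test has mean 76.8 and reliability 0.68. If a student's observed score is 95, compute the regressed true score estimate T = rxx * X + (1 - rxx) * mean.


T_est = rxx * X + (1 - rxx) * mean
T_est = 0.68 * 95 + 0.32 * 76.8
T_est = 64.6 + 24.576
T_est = 89.176

89.176


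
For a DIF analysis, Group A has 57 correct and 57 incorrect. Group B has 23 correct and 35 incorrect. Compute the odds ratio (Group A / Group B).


Odds_A = 57/57 = 1.0
Odds_B = 23/35 = 0.6571
OR = Odds_A / Odds_B = 1.0 / 0.6571
Exactly, OR = (57 * 35) / (57 * 23) = 1995 / 1311
OR = 1.5217

1.5217


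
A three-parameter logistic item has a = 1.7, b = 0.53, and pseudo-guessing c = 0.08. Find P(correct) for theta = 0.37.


logit = 1.7*(0.37 - 0.53) = -0.272
P* = 1/(1 + exp(--0.272)) = 0.4324
P = 0.08 + (1 - 0.08) * 0.4324
P = 0.4778

0.4778


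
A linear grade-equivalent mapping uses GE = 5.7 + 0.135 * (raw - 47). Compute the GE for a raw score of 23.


raw - median = 23 - 47 = -24
slope * diff = 0.135 * -24 = -3.24
GE = 5.7 + -3.24
GE = 2.46

2.46


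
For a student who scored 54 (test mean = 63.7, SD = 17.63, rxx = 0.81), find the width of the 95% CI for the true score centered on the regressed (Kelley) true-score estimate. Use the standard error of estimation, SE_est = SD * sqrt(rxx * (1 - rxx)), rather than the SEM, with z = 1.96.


True score estimate = 0.81*54 + 0.19*63.7 = 55.843
SE_est = SD * sqrt(rxx * (1 - rxx)) = 17.63 * sqrt(0.81 * 0.19) = 17.63 * sqrt(0.1539) = 6.916265
CI = T_est +/- z * SE_est, so width = 2 * z * SE_est = 2 * 1.96 * 6.916265
Width = 27.1118

27.1118


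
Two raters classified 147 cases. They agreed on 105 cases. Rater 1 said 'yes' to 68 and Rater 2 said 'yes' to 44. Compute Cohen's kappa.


P_o = 105/147 = 0.714286
P_e = (68*44 + 79*103) / 21609 = 0.515017
kappa = (P_o - P_e) / (1 - P_e)
kappa = (0.714286 - 0.515017) / (1 - 0.515017)
kappa = 0.4109

0.4109


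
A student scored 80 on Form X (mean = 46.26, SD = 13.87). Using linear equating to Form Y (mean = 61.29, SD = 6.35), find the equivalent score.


slope = SD_Y / SD_X = 6.35 / 13.87 ~ 0.4578
intercept = mean_Y - slope * mean_X = 61.29 - (6.35 / 13.87) * 46.26 ~ 40.1111
Y = slope * X + intercept. To avoid rounding drift from the rounded slope/intercept, evaluate the equivalent form Y = mean_Y + SD_Y * (X - mean_X) / SD_X at full precision:
Y = 61.29 + 6.35 * (80 - 46.26) / 13.87
Y = 61.29 + 6.35 * 33.74 / 13.87
Y = 61.29 + 214.249 / 13.87
Y = 61.29 + 15.4469
Y = 76.7369

76.7369


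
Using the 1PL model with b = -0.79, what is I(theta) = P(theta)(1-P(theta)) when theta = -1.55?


P = 1/(1+exp(-(-1.55--0.79))) = 0.3186
I = P*(1-P) = 0.3186 * 0.6814
I = 0.2171

0.2171


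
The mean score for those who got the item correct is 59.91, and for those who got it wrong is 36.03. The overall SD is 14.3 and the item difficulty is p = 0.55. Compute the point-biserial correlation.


q = 1 - p = 0.45
rpb = ((M1 - M0) / SD) * sqrt(p * q)
rpb = ((59.91 - 36.03) / 14.3) * sqrt(0.55 * 0.45)
rpb = 0.8308

0.8308


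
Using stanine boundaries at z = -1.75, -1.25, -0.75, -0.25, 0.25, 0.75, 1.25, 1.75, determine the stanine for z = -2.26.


Stanine boundaries: [-1.75, -1.25, -0.75, -0.25, 0.25, 0.75, 1.25, 1.75]
z = -2.26
Check each boundary:
  z < -1.75
  z < -1.25
  z < -0.75
  z < -0.25
  z < 0.25
  z < 0.75
  z < 1.25
  z < 1.75
Highest qualifying boundary gives stanine = 1

1


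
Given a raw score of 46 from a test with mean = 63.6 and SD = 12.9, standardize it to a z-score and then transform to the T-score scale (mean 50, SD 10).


z = (X - mean) / SD = (46 - 63.6) / 12.9
z = -17.6 / 12.9
z = -1.3643
T-score = T = 50 + 10z
Carry z at full precision (z = -17.6 / 12.9) into the conversion:
T-score = 50 + 10 * (-17.6 / 12.9) = 50 + -176 / 12.9
T-score = 50 + -13.6434
T-score = 36.3566

36.3566


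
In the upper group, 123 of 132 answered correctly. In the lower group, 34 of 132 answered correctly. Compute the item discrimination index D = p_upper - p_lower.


p_upper = 123/132 = 0.9318
p_lower = 34/132 = 0.2576
D = 0.9318 - 0.2576 = 0.6742

0.6742


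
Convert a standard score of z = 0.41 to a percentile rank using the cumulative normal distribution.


CDF(z) = 0.5 * (1 + erf(z/sqrt(2)))
erf(0.2899) = 0.3182
CDF = 0.6591
Percentile rank = 0.6591 * 100 = 65.91

65.91


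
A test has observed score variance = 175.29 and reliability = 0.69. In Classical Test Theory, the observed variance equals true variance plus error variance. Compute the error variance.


var_true = rxx * var_obs = 0.69 * 175.29 = 120.9501
var_error = var_obs - var_true
var_error = 175.29 - 120.9501
var_error = 54.3399

54.3399


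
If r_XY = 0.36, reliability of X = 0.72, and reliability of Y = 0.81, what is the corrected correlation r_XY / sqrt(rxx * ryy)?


r_corrected = rxy / sqrt(rxx * ryy)
= 0.36 / sqrt(0.72 * 0.81)
= 0.36 / sqrt(0.5832)
= 0.36 / 0.763675
r_corrected = 0.4714

0.4714


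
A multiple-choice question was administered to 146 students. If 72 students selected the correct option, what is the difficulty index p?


Item difficulty p = number correct / total examinees
p = 72 / 146
p = 0.4932

0.4932


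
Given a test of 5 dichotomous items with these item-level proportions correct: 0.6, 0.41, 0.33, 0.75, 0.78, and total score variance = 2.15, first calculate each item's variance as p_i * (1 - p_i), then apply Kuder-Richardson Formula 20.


For each item, compute p_i * q_i:
  Item 1: 0.6 * 0.4 = 0.24
  Item 2: 0.41 * 0.59 = 0.2419
  Item 3: 0.33 * 0.67 = 0.2211
  Item 4: 0.75 * 0.25 = 0.1875
  Item 5: 0.78 * 0.22 = 0.1716
Sum(p_i * q_i) = 0.24 + 0.2419 + 0.2211 + 0.1875 + 0.1716 = 1.0621
KR-20 = (k/(k-1)) * (1 - Sum(p_i*q_i) / Var_total)
= (5/4) * (1 - 1.0621/2.15)
= 1.25 * 0.506
KR-20 = 0.6325

0.6325


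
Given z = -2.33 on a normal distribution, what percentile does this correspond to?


CDF(z) = 0.5 * (1 + erf(z/sqrt(2)))
erf(-1.6476) = -0.9802
CDF = 0.0099
Percentile rank = 0.0099 * 100 = 0.99

0.99


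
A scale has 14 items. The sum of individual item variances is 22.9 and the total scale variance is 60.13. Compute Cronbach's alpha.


alpha = (k/(k-1)) * (1 - sum(si^2)/s_total^2)
= (14/13) * (1 - 22.9/60.13)
alpha = 0.6668

0.6668


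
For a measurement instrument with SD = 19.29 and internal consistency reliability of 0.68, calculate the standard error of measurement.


SEM = SD * sqrt(1 - rxx)
SEM = 19.29 * sqrt(1 - 0.68)
SEM = 19.29 * sqrt(0.32) = 19.29 * 0.565685
SEM = 10.9121

10.9121


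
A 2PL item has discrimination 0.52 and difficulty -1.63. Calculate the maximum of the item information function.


For 2PL, max info at theta = b = -1.63
I_max = a^2 / 4 = 0.52^2 / 4
= 0.2704 / 4
I_max = 0.0676

0.0676


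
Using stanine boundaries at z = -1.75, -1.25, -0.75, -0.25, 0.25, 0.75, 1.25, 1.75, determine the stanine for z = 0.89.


Stanine boundaries: [-1.75, -1.25, -0.75, -0.25, 0.25, 0.75, 1.25, 1.75]
z = 0.89
Check each boundary:
  z >= -1.75 -> could be stanine 2
  z >= -1.25 -> could be stanine 3
  z >= -0.75 -> could be stanine 4
  z >= -0.25 -> could be stanine 5
  z >= 0.25 -> could be stanine 6
  z >= 0.75 -> could be stanine 7
  z < 1.25
  z < 1.75
Highest qualifying boundary gives stanine = 7

7


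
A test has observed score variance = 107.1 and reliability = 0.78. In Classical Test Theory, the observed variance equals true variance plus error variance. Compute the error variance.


var_true = rxx * var_obs = 0.78 * 107.1 = 83.538
var_error = var_obs - var_true
var_error = 107.1 - 83.538
var_error = 23.562

23.562


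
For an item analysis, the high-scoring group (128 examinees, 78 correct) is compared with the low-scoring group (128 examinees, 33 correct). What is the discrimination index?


p_upper = 78/128 = 0.6094
p_lower = 33/128 = 0.2578
D = 0.6094 - 0.2578 = 0.3516

0.3516


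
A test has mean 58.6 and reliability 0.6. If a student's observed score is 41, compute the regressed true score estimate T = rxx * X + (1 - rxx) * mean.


T_est = rxx * X + (1 - rxx) * mean
T_est = 0.6 * 41 + 0.4 * 58.6
T_est = 24.6 + 23.44
T_est = 48.04

48.04


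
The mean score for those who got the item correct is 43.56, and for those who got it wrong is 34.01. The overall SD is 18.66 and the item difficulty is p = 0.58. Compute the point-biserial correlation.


q = 1 - p = 0.42
rpb = ((M1 - M0) / SD) * sqrt(p * q)
rpb = ((43.56 - 34.01) / 18.66) * sqrt(0.58 * 0.42)
rpb = 0.2526

0.2526


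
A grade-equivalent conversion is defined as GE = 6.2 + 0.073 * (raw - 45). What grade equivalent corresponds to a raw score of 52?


raw - median = 52 - 45 = 7
slope * diff = 0.073 * 7 = 0.511
GE = 6.2 + 0.511
GE = 6.711

6.711


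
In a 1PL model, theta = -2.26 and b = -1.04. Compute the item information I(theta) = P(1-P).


P = 1/(1+exp(-(-2.26--1.04))) = 0.2279
I = P*(1-P) = 0.2279 * 0.7721
I = 0.176

0.176


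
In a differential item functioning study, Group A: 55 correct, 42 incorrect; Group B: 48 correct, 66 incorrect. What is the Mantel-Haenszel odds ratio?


Odds_A = 55/42 = 1.3095
Odds_B = 48/66 = 0.7273
OR = Odds_A / Odds_B = 1.3095 / 0.7273
Exactly, OR = (55 * 66) / (42 * 48) = 3630 / 2016
OR = 1.8006

1.8006


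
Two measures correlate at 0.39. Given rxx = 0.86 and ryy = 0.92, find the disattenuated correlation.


r_corrected = rxy / sqrt(rxx * ryy)
= 0.39 / sqrt(0.86 * 0.92)
= 0.39 / sqrt(0.7912)
= 0.39 / 0.889494
r_corrected = 0.4385

0.4385


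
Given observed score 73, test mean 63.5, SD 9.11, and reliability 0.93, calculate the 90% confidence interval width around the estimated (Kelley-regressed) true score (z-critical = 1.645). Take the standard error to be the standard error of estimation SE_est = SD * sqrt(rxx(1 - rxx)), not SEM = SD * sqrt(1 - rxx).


True score estimate = 0.93*73 + 0.07*63.5 = 72.335
SE_est = SD * sqrt(rxx * (1 - rxx)) = 9.11 * sqrt(0.93 * 0.07) = 9.11 * sqrt(0.0651) = 2.324389
CI = T_est +/- z * SE_est, so width = 2 * z * SE_est = 2 * 1.645 * 2.324389
Width = 7.6472

7.6472


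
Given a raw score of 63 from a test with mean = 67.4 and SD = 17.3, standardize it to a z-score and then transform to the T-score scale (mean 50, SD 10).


z = (X - mean) / SD = (63 - 67.4) / 17.3
z = -4.4 / 17.3
z = -0.2543
T-score = T = 50 + 10z
Carry z at full precision (z = -4.4 / 17.3) into the conversion:
T-score = 50 + 10 * (-4.4 / 17.3) = 50 + -44 / 17.3
T-score = 50 + -2.5434
T-score = 47.4566

47.4566


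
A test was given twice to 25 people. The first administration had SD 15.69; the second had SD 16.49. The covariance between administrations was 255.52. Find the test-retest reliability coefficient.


r = cov(X,Y) / (SD_X * SD_Y)
r = 255.52 / (15.69 * 16.49)
r = 255.52 / 258.7281
r = 0.9876

0.9876


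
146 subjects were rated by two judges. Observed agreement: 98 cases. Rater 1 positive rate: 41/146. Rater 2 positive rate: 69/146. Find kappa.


P_o = 98/146 = 0.671233
P_e = (41*69 + 105*77) / 21316 = 0.51201
kappa = (P_o - P_e) / (1 - P_e)
kappa = (0.671233 - 0.51201) / (1 - 0.51201)
kappa = 0.3263

0.3263


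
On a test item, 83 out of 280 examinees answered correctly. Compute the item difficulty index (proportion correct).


Item difficulty p = number correct / total examinees
p = 83 / 280
p = 0.2964

0.2964


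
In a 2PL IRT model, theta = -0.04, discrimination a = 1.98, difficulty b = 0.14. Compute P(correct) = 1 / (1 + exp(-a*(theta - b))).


a*(theta - b) = 1.98 * (-0.04 - 0.14) = -0.3564
exp(--0.3564) = 1.4282
P = 1 / (1 + 1.4282)
P = 0.4118

0.4118


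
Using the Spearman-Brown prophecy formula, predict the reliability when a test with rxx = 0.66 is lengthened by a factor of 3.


r_new = (n * rxx) / (1 + (n-1) * rxx)
r_new = (3 * 0.66) / (1 + 2 * 0.66)
r_new = 1.98 / 2.32
r_new = 0.8534

0.8534


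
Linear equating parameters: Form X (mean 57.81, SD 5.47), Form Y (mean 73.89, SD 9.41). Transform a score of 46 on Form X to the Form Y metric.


slope = SD_Y / SD_X = 9.41 / 5.47 ~ 1.7203
intercept = mean_Y - slope * mean_X = 73.89 - (9.41 / 5.47) * 57.81 ~ -25.5601
Y = slope * X + intercept. To avoid rounding drift from the rounded slope/intercept, evaluate the equivalent form Y = mean_Y + SD_Y * (X - mean_X) / SD_X at full precision:
Y = 73.89 + 9.41 * (46 - 57.81) / 5.47
Y = 73.89 - 9.41 * 11.81 / 5.47
Y = 73.89 - 111.1321 / 5.47
Y = 73.89 - 20.3167
Y = 53.5733

53.5733


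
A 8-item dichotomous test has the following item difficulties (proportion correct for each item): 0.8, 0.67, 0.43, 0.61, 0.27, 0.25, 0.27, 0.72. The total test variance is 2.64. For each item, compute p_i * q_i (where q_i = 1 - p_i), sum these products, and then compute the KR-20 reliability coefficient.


For each item, compute p_i * q_i:
  Item 1: 0.8 * 0.2 = 0.16
  Item 2: 0.67 * 0.33 = 0.2211
  Item 3: 0.43 * 0.57 = 0.2451
  Item 4: 0.61 * 0.39 = 0.2379
  Item 5: 0.27 * 0.73 = 0.1971
  Item 6: 0.25 * 0.75 = 0.1875
  Item 7: 0.27 * 0.73 = 0.1971
  Item 8: 0.72 * 0.28 = 0.2016
Sum(p_i * q_i) = 0.16 + 0.2211 + 0.2451 + 0.2379 + 0.1971 + 0.1875 + 0.1971 + 0.2016 = 1.6474
KR-20 = (k/(k-1)) * (1 - Sum(p_i*q_i) / Var_total)
= (8/7) * (1 - 1.6474/2.64)
= 1.1429 * 0.376
KR-20 = 0.4297

0.4297


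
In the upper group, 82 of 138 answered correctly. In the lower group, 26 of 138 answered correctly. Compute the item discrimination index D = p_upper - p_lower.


p_upper = 82/138 = 0.5942
p_lower = 26/138 = 0.1884
D = 0.5942 - 0.1884 = 0.4058

0.4058


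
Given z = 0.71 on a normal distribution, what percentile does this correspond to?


CDF(z) = 0.5 * (1 + erf(z/sqrt(2)))
erf(0.502) = 0.5223
CDF = 0.7611
Percentile rank = 0.7611 * 100 = 76.11

76.11


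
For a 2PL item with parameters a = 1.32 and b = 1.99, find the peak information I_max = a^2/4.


For 2PL, max info at theta = b = 1.99
I_max = a^2 / 4 = 1.32^2 / 4
= 1.7424 / 4
I_max = 0.4356

0.4356


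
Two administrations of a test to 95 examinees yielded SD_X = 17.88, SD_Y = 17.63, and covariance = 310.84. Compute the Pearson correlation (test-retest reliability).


r = cov(X,Y) / (SD_X * SD_Y)
r = 310.84 / (17.88 * 17.63)
r = 310.84 / 315.2244
r = 0.9861

0.9861


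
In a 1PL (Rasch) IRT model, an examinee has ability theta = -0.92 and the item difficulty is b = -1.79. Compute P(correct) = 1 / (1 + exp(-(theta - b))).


theta - b = -0.92 - -1.79 = 0.87
exp(-(theta - b)) = exp(-0.87) = 0.419
P = 1 / (1 + 0.419)
P = 0.7047

0.7047


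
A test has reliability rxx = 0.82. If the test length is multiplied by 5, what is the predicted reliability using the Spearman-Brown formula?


r_new = (n * rxx) / (1 + (n-1) * rxx)
r_new = (5 * 0.82) / (1 + 4 * 0.82)
r_new = 4.1 / 4.28
r_new = 0.9579

0.9579


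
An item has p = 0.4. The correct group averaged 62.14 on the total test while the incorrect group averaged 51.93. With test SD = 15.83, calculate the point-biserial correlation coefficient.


q = 1 - p = 0.6
rpb = ((M1 - M0) / SD) * sqrt(p * q)
rpb = ((62.14 - 51.93) / 15.83) * sqrt(0.4 * 0.6)
rpb = 0.316

0.316


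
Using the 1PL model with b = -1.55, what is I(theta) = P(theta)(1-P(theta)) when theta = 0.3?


P = 1/(1+exp(-(0.3--1.55))) = 0.8641
I = P*(1-P) = 0.8641 * 0.1359
I = 0.1174

0.1174


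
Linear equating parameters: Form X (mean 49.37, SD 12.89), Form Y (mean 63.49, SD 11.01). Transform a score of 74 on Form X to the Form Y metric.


slope = SD_Y / SD_X = 11.01 / 12.89 ~ 0.8542
intercept = mean_Y - slope * mean_X = 63.49 - (11.01 / 12.89) * 49.37 ~ 21.3206
Y = slope * X + intercept. To avoid rounding drift from the rounded slope/intercept, evaluate the equivalent form Y = mean_Y + SD_Y * (X - mean_X) / SD_X at full precision:
Y = 63.49 + 11.01 * (74 - 49.37) / 12.89
Y = 63.49 + 11.01 * 24.63 / 12.89
Y = 63.49 + 271.1763 / 12.89
Y = 63.49 + 21.0377
Y = 84.5277

84.5277


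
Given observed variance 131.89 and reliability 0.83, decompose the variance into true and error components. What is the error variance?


var_true = rxx * var_obs = 0.83 * 131.89 = 109.4687
var_error = var_obs - var_true
var_error = 131.89 - 109.4687
var_error = 22.4213

22.4213


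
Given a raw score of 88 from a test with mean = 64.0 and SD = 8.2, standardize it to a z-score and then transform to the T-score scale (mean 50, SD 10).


z = (X - mean) / SD = (88 - 64.0) / 8.2
z = 24.0 / 8.2
z = 2.9268
T-score = T = 50 + 10z
Carry z at full precision (z = 24.0 / 8.2) into the conversion:
T-score = 50 + 10 * (24.0 / 8.2) = 50 + 240 / 8.2
T-score = 50 + 29.2683
T-score = 79.2683

79.2683


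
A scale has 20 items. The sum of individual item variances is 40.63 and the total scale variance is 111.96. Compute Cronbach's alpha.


alpha = (k/(k-1)) * (1 - sum(si^2)/s_total^2)
= (20/19) * (1 - 40.63/111.96)
alpha = 0.6706

0.6706


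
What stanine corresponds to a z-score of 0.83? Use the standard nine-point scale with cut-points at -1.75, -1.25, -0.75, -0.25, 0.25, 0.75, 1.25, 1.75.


Stanine boundaries: [-1.75, -1.25, -0.75, -0.25, 0.25, 0.75, 1.25, 1.75]
z = 0.83
Check each boundary:
  z >= -1.75 -> could be stanine 2
  z >= -1.25 -> could be stanine 3
  z >= -0.75 -> could be stanine 4
  z >= -0.25 -> could be stanine 5
  z >= 0.25 -> could be stanine 6
  z >= 0.75 -> could be stanine 7
  z < 1.25
  z < 1.75
Highest qualifying boundary gives stanine = 7

7


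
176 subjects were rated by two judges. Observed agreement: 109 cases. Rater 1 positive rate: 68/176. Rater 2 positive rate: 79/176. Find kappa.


P_o = 109/176 = 0.619318
P_e = (68*79 + 108*97) / 30976 = 0.511622
kappa = (P_o - P_e) / (1 - P_e)
kappa = (0.619318 - 0.511622) / (1 - 0.511622)
kappa = 0.2205

0.2205


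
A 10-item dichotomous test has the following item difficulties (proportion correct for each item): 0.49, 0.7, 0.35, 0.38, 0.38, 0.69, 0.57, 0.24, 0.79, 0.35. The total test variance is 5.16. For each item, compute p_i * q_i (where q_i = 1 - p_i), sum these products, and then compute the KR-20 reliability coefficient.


For each item, compute p_i * q_i:
  Item 1: 0.49 * 0.51 = 0.2499
  Item 2: 0.7 * 0.3 = 0.21
  Item 3: 0.35 * 0.65 = 0.2275
  Item 4: 0.38 * 0.62 = 0.2356
  Item 5: 0.38 * 0.62 = 0.2356
  Item 6: 0.69 * 0.31 = 0.2139
  Item 7: 0.57 * 0.43 = 0.2451
  Item 8: 0.24 * 0.76 = 0.1824
  Item 9: 0.79 * 0.21 = 0.1659
  Item 10: 0.35 * 0.65 = 0.2275
Sum(p_i * q_i) = 0.2499 + 0.21 + 0.2275 + 0.2356 + 0.2356 + 0.2139 + 0.2451 + 0.1824 + 0.1659 + 0.2275 = 2.1934
KR-20 = (k/(k-1)) * (1 - Sum(p_i*q_i) / Var_total)
= (10/9) * (1 - 2.1934/5.16)
= 1.1111 * 0.5749
KR-20 = 0.6388

0.6388


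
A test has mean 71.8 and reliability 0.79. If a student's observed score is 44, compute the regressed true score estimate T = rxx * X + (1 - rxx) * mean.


T_est = rxx * X + (1 - rxx) * mean
T_est = 0.79 * 44 + 0.21 * 71.8
T_est = 34.76 + 15.078
T_est = 49.838

49.838


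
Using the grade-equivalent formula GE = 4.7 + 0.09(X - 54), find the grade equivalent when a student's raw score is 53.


raw - median = 53 - 54 = -1
slope * diff = 0.09 * -1 = -0.09
GE = 4.7 + -0.09
GE = 4.61

4.61


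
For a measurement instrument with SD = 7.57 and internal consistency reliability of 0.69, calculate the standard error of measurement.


SEM = SD * sqrt(1 - rxx)
SEM = 7.57 * sqrt(1 - 0.69)
SEM = 7.57 * sqrt(0.31) = 7.57 * 0.556776
SEM = 4.2148

4.2148


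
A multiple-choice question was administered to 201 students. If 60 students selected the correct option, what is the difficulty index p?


Item difficulty p = number correct / total examinees
p = 60 / 201
p = 0.2985

0.2985


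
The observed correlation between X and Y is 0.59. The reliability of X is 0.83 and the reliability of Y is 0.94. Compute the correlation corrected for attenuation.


r_corrected = rxy / sqrt(rxx * ryy)
= 0.59 / sqrt(0.83 * 0.94)
= 0.59 / sqrt(0.7802)
= 0.59 / 0.883289
r_corrected = 0.668

0.668


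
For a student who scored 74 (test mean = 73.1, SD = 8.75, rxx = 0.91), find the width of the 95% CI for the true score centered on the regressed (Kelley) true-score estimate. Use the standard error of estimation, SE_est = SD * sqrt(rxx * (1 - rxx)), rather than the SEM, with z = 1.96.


True score estimate = 0.91*74 + 0.09*73.1 = 73.919
SE_est = SD * sqrt(rxx * (1 - rxx)) = 8.75 * sqrt(0.91 * 0.09) = 8.75 * sqrt(0.0819) = 2.50409
CI = T_est +/- z * SE_est, so width = 2 * z * SE_est = 2 * 1.96 * 2.50409
Width = 9.816

9.816


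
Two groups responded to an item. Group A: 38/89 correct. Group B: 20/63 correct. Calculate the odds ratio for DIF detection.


Odds_A = 38/51 = 0.7451
Odds_B = 20/43 = 0.4651
OR = Odds_A / Odds_B = 0.7451 / 0.4651
Exactly, OR = (38 * 43) / (51 * 20) = 1634 / 1020
OR = 1.602

1.602


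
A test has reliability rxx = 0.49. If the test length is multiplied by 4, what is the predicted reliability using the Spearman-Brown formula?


r_new = (n * rxx) / (1 + (n-1) * rxx)
r_new = (4 * 0.49) / (1 + 3 * 0.49)
r_new = 1.96 / 2.47
r_new = 0.7935

0.7935


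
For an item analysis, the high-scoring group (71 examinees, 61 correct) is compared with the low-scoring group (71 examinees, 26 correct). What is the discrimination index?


p_upper = 61/71 = 0.8592
p_lower = 26/71 = 0.3662
D = 0.8592 - 0.3662 = 0.493

0.493


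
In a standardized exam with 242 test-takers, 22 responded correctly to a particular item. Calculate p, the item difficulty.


Item difficulty p = number correct / total examinees
p = 22 / 242
p = 0.0909

0.0909


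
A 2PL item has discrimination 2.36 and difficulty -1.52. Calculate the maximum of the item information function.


For 2PL, max info at theta = b = -1.52
I_max = a^2 / 4 = 2.36^2 / 4
= 5.5696 / 4
I_max = 1.3924

1.3924


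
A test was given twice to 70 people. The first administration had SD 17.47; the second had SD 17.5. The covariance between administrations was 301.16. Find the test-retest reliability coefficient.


r = cov(X,Y) / (SD_X * SD_Y)
r = 301.16 / (17.47 * 17.5)
r = 301.16 / 305.725
r = 0.9851

0.9851


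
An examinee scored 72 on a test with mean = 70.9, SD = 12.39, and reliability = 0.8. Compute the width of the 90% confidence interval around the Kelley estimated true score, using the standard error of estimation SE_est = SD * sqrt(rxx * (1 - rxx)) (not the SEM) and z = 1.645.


True score estimate = 0.8*72 + 0.2*70.9 = 71.78
SE_est = SD * sqrt(rxx * (1 - rxx)) = 12.39 * sqrt(0.8 * 0.2) = 12.39 * sqrt(0.16) = 4.956
CI = T_est +/- z * SE_est, so width = 2 * z * SE_est = 2 * 1.645 * 4.956
Width = 16.3052

16.3052


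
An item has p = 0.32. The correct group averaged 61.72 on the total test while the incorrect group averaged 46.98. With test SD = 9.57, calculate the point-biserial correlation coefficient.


q = 1 - p = 0.68
rpb = ((M1 - M0) / SD) * sqrt(p * q)
rpb = ((61.72 - 46.98) / 9.57) * sqrt(0.32 * 0.68)
rpb = 0.7185

0.7185


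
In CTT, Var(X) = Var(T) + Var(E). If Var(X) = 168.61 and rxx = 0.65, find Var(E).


var_true = rxx * var_obs = 0.65 * 168.61 = 109.5965
var_error = var_obs - var_true
var_error = 168.61 - 109.5965
var_error = 59.0135

59.0135


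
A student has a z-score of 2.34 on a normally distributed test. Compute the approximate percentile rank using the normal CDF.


CDF(z) = 0.5 * (1 + erf(z/sqrt(2)))
erf(1.6546) = 0.9807
CDF = 0.9904
Percentile rank = 0.9904 * 100 = 99.04

99.04


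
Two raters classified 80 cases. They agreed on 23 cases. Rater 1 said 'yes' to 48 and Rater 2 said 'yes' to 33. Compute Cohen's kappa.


P_o = 23/80 = 0.2875
P_e = (48*33 + 32*47) / 6400 = 0.4825
kappa = (P_o - P_e) / (1 - P_e)
kappa = (0.2875 - 0.4825) / (1 - 0.4825)
kappa = -0.3768

-0.3768


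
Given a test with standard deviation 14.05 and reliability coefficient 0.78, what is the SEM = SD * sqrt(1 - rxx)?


SEM = SD * sqrt(1 - rxx)
SEM = 14.05 * sqrt(1 - 0.78)
SEM = 14.05 * sqrt(0.22) = 14.05 * 0.469042
SEM = 6.59

6.59


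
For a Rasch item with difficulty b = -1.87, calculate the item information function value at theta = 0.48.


P = 1/(1+exp(-(0.48--1.87))) = 0.9129
I = P*(1-P) = 0.9129 * 0.0871
I = 0.0795

0.0795


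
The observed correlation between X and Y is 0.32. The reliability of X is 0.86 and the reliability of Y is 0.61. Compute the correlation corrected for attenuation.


r_corrected = rxy / sqrt(rxx * ryy)
= 0.32 / sqrt(0.86 * 0.61)
= 0.32 / sqrt(0.5246)
= 0.32 / 0.724293
r_corrected = 0.4418

0.4418
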